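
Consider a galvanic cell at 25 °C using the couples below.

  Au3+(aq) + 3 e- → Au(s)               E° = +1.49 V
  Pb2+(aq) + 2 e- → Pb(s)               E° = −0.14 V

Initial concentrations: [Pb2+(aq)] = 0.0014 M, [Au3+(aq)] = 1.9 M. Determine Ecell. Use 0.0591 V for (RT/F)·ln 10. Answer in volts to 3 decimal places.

Au³⁺/Au is reduced (cathode, E° = +1.49 V) and Pb²⁺/Pb is oxidized (anode).
E°cell = E°cat − E°an = +1.49 − (−0.14) = +1.63 V; n = 6.
Balancing gives 2 Au3+(aq) + 3 Pb(s) → 2 Au(s) + 3 Pb2+(aq); hence Q = [Pb2+(aq)]^3 / [Au3+(aq)]^2 = 7.6×10^−10 (log Q = −9.119).
E = E° − (0.0591/n)·log Q = +1.63 − (0.0591/6)(−9.119) = +1.720 V.

+1.720 V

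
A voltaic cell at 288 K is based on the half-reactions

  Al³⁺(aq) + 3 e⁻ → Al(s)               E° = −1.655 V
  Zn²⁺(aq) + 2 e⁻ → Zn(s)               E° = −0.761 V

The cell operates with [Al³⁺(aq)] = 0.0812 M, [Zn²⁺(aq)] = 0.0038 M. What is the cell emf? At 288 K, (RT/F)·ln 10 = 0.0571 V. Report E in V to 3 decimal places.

Zn²⁺/Zn is reduced (cathode, E° = −0.761 V) and Al³⁺/Al is oxidized (anode).
E°cell = E°cat − E°an = −0.761 − (−1.655) = +0.894 V; n = 6.
Balancing gives 3 Zn²⁺(aq) + 2 Al(s) → 3 Zn(s) + 2 Al³⁺(aq); hence Q = [Al³⁺(aq)]^2 / [Zn²⁺(aq)]^3 = 1.2×10^5 (log Q = 5.080).
E = E° − (0.0571/n)·log Q = +0.894 − (0.0571/6)(5.080) = +0.846 V.

+0.846 V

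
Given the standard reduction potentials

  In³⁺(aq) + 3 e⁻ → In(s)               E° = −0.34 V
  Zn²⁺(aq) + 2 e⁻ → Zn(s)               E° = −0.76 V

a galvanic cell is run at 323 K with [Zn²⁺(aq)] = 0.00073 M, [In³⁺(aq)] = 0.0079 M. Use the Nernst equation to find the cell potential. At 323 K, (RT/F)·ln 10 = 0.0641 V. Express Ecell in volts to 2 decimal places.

+0.48 V

The In³⁺/In couple has the more positive E°, so it is the cathode; Zn²⁺/Zn is the anode.
E°cell = E°cat − E°an = −0.34 − (−0.76) = +0.42 V; n = 6.
For the overall reaction 2 In³⁺(aq) + 3 Zn(s) → 2 In(s) + 3 Zn²⁺(aq), Q = [Zn²⁺(aq)]^3 / [In³⁺(aq)]^2 = 6.23×10^−6, giving log Q = −5.205.
By the Nernst equation, E = +0.42 − (0.0641/6)·(−5.205) = +0.48 V.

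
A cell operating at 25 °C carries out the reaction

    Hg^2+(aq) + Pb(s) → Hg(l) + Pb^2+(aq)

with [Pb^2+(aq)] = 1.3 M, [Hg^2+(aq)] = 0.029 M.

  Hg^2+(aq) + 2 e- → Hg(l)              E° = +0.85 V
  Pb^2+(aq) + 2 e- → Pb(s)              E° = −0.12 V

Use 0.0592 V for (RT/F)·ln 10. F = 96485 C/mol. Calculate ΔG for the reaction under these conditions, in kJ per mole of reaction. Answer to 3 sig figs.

−178 kJ/mol

E°cell = +0.85 − (−0.12) = +0.97 V; the balanced reaction transfers n = 2 electrons.
Here Q = [Pb^2+(aq)] / [Hg^2+(aq)] = 44.8 (log Q = 1.652), giving E = +0.97 − (0.0592/2)·(1.652) = +0.9211 V.
Finally ΔG = −nFE = −(2)(96485 C/mol)(+0.9211 V) = −178 kJ/mol.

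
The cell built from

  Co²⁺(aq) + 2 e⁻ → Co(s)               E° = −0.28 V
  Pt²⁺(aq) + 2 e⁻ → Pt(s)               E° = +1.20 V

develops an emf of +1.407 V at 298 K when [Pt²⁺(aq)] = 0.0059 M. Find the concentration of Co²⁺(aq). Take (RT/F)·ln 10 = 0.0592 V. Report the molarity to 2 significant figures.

1.7 M

Pt²⁺/Pt is the cathode (higher E°); E°cell = +1.20 − (−0.28) = +1.48 V with n = 2.
Since E = E° − (0.0592/n)·log Q, log Q = n(E° − E)/0.0592 = 2.466.
For Pt²⁺(aq) + Co(s) → Pt(s) + Co²⁺(aq), the reaction quotient is Q = [Co²⁺(aq)] / [Pt²⁺(aq)].
Substituting the known concentrations and solving, log [Co²⁺(aq)] = 0.237 and [Co²⁺(aq)] = 1.7 M.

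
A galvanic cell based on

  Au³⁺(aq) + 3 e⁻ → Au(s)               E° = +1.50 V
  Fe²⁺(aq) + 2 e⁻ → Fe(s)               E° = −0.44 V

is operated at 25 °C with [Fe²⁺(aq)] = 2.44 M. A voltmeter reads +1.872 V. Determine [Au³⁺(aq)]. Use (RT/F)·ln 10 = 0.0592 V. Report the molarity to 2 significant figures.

The Au³⁺/Au couple has the larger reduction potential, so it is the cathode: E°cell = +1.50 − (−0.44) = +1.94 V and n = 6.
Since E = E° − (0.0592/n)·log Q, log Q = n(E° − E)/0.0592 = 6.892.
For 2 Au³⁺(aq) + 3 Fe(s) → 2 Au(s) + 3 Fe²⁺(aq), the reaction quotient is Q = [Fe²⁺(aq)]^3 / [Au³⁺(aq)]^2.
Substituting the known concentrations and solving, log [Au³⁺(aq)] = −2.865 and [Au³⁺(aq)] = 0.0014 M.

0.0014 M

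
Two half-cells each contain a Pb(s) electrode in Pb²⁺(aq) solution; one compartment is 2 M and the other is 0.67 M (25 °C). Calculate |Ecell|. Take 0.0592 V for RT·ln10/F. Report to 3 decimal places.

For a concentration cell E°cell = 0, since both electrodes use the same couple.
The compartment with the higher Pb²⁺(aq) concentration (2 M) acts as the cathode; ions are reduced there and produced at the dilute (0.67 M) anode.
With n = 2, Ecell = −(0.0592/2)·log([dilute]/[conc]) = −(0.0592/2)·log(0.67/2) = +0.014 V.

0.014 V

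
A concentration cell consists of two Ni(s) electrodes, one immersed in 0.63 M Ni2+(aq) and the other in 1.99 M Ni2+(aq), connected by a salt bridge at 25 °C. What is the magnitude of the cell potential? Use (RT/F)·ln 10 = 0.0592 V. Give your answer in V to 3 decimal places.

0.015 V

For a concentration cell E°cell = 0, since both electrodes use the same couple.
The compartment with the higher Ni2+(aq) concentration (1.99 M) acts as the cathode; ions are reduced there and produced at the dilute (0.63 M) anode.
With n = 2, Ecell = −(0.0592/2)·log([dilute]/[conc]) = −(0.0592/2)·log(0.63/1.99) = +0.015 V.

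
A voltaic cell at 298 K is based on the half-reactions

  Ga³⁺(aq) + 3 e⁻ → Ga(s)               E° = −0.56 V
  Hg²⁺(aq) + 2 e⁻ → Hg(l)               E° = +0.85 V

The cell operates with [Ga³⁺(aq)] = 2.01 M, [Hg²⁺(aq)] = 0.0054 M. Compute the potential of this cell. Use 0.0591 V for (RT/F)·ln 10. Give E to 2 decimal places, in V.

+1.34 V

Since E°(Hg²⁺/Hg) > E°(Ga³⁺/Ga), Hg²⁺/Hg serves as the cathode.
E°cell = E°cat − E°an = +0.85 − (−0.56) = +1.41 V; n = 6.
The balanced reaction is 3 Hg²⁺(aq) + 2 Ga(s) → 3 Hg(l) + 2 Ga³⁺(aq), so Q = [Ga³⁺(aq)]^2 / [Hg²⁺(aq)]^3 = 2.57×10^7 and log Q = 7.409.
E = E° − (0.0591/n)·log Q = +1.41 − (0.0591/6)(7.409) = +1.34 V.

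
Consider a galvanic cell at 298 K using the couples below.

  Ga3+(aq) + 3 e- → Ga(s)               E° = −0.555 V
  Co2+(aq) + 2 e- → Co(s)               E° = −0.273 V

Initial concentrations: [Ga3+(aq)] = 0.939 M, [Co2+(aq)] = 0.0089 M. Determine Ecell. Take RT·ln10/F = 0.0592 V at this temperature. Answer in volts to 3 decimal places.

+0.222 V

Since E°(Co²⁺/Co) > E°(Ga³⁺/Ga), Co²⁺/Co serves as the cathode.
E°cell = −0.273 − (−0.555) = +0.282 V, with n = 6 electrons transferred.
The balanced reaction is 3 Co2+(aq) + 2 Ga(s) → 3 Co(s) + 2 Ga3+(aq), so Q = [Ga3+(aq)]^2 / [Co2+(aq)]^3 = 1.25×10^6 and log Q = 6.097.
E = E° − (0.0592/n)·log Q = +0.282 − (0.0592/6)(6.097) = +0.222 V.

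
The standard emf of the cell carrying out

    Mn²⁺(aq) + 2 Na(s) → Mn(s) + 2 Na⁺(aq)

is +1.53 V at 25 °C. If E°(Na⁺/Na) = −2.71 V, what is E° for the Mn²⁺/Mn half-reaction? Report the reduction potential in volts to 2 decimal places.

In the reaction as written the Mn²⁺/Mn couple is reduced (cathode) and Na⁺/Na is oxidized (anode), so E°cell = E°(Mn²⁺/Mn) − E°(Na⁺/Na).
E°(Mn²⁺/Mn) = E°cell + E°(anode) = +1.53 + (−2.71) = −1.18 V.

−1.18 V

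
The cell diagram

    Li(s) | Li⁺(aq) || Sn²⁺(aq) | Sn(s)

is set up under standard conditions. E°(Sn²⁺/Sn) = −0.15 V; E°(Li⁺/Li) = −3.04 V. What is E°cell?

By convention the left-hand electrode in cell notation is the anode (oxidation) and the right-hand electrode is the cathode (reduction).
E°cell = E°(right) − E°(left) = −0.15 − (−3.04) = +2.89 V.

+2.89 V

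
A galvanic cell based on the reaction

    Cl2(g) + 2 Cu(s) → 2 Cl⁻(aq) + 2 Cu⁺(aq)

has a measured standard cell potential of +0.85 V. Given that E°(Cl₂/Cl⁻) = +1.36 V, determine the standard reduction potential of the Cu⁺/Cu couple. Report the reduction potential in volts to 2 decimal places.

+0.51 V

In the reaction as written the Cl₂/Cl⁻ couple is reduced (cathode) and Cu⁺/Cu is oxidized (anode), so E°cell = E°(Cl₂/Cl⁻) − E°(Cu⁺/Cu).
E°(Cu⁺/Cu) = E°(cathode) − E°cell = +1.36 − (+0.85) = +0.51 V.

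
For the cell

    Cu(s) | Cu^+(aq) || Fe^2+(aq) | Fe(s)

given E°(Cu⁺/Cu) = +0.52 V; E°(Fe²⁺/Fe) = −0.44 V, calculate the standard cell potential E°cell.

By convention the left-hand electrode in cell notation is the anode (oxidation) and the right-hand electrode is the cathode (reduction).
E°cell = E°(right) − E°(left) = −0.44 − (+0.52) = −0.96 V.
The negative sign shows that, as written, the cell would require an external voltage to drive the reaction.

−0.96 V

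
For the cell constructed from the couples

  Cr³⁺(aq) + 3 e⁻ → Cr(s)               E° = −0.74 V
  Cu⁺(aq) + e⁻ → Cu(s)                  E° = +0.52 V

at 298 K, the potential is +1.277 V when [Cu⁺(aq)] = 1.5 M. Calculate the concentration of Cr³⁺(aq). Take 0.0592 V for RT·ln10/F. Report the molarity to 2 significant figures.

0.46 M

The Cu⁺/Cu couple has the larger reduction potential, so it is the cathode: E°cell = +0.52 − (−0.74) = +1.26 V and n = 3.
Since E = E° − (0.0592/n)·log Q, log Q = n(E° − E)/0.0592 = −0.861.
For 3 Cu⁺(aq) + Cr(s) → 3 Cu(s) + Cr³⁺(aq), the reaction quotient is Q = [Cr³⁺(aq)] / [Cu⁺(aq)]^3.
Substituting the known concentrations and solving, log [Cr³⁺(aq)] = −0.333 and [Cr³⁺(aq)] = 0.46 M.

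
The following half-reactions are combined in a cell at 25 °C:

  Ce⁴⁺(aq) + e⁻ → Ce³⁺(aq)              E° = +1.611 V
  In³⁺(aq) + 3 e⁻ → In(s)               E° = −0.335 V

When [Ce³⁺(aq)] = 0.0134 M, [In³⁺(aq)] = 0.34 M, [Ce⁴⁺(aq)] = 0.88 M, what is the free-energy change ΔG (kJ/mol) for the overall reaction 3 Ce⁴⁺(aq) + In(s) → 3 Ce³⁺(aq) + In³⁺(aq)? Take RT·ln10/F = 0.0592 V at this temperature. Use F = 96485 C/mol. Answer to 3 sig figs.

With Ce⁴⁺/Ce³⁺ reduced at the cathode, E°cell = +1.611 − (−0.335) = +1.946 V and n = 3.
The reaction quotient is ([Ce³⁺(aq)]^3·[In³⁺(aq)]) / [Ce⁴⁺(aq)]^3 = 1.2×10^−6; by Nernst, E = +1.946 − (0.0592/3)(−5.921) = +2.0628 V.
Finally ΔG = −nFE = −(3)(96485 C/mol)(+2.0628 V) = −597 kJ/mol.

−597 kJ/mol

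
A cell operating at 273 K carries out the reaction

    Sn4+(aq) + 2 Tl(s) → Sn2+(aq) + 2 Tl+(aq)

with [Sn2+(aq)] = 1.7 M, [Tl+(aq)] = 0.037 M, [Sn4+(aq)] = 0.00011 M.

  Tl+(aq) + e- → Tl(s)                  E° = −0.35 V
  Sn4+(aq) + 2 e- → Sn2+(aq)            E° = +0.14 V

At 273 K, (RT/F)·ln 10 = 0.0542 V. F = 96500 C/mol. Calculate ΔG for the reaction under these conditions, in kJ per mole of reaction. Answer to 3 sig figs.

With Sn⁴⁺/Sn²⁺ reduced at the cathode, E°cell = +0.14 − (−0.35) = +0.49 V and n = 2.
The reaction quotient is ([Sn2+(aq)]·[Tl+(aq)]^2) / [Sn4+(aq)] = 21.2; by Nernst, E = +0.49 − (0.0542/2)(1.325) = +0.4541 V.
Then ΔG = −nFE = −2 × 96500 × +0.4541 J/mol = −87.6 kJ/mol.

−87.6 kJ/mol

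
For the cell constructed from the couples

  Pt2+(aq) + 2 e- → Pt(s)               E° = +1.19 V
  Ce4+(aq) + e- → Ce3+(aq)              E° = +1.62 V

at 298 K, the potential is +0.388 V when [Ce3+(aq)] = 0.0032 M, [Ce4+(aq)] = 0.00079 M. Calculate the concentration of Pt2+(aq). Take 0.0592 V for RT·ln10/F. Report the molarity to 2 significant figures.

With Ce⁴⁺/Ce³⁺ at the cathode and Pt²⁺/Pt at the anode, E°cell = +1.62 − (+1.19) = +0.43 V (n = 2).
Since E = E° − (0.0592/n)·log Q, log Q = n(E° − E)/0.0592 = 1.419.
Balancing electrons gives 2 Ce4+(aq) + Pt(s) → 2 Ce3+(aq) + Pt2+(aq); thus Q = ([Ce3+(aq)]^2·[Pt2+(aq)]) / [Ce4+(aq)]^2.
Substituting the known concentrations and solving, log [Pt2+(aq)] = 0.204 and [Pt2+(aq)] = 1.6 M.

1.6 M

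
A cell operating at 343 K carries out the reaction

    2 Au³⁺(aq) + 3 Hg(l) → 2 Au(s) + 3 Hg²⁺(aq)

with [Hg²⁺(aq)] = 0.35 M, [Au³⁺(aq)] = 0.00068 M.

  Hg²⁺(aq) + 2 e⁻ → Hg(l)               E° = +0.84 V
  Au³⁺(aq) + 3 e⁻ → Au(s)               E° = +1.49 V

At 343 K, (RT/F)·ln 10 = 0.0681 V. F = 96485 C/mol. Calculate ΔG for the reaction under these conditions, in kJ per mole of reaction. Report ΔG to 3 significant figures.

−344 kJ/mol

With Au³⁺/Au reduced at the cathode, E°cell = +1.49 − (+0.84) = +0.65 V and n = 6.
The reaction quotient is [Hg²⁺(aq)]^3 / [Au³⁺(aq)]^2 = 9.27×10^4; by Nernst, E = +0.65 − (0.0681/6)(4.967) = +0.5936 V.
Then ΔG = −nFE = −6 × 96485 × +0.5936 J/mol = −344 kJ/mol.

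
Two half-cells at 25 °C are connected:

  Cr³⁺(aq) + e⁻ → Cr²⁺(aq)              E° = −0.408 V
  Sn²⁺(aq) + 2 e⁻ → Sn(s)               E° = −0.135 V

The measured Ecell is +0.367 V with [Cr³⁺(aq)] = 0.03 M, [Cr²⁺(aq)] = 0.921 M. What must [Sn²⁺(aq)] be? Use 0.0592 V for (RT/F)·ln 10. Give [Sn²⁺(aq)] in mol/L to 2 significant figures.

1.6 M

The Sn²⁺/Sn couple has the larger reduction potential, so it is the cathode: E°cell = −0.135 − (−0.408) = +0.273 V and n = 2.
Since E = E° − (0.0592/n)·log Q, log Q = n(E° − E)/0.0592 = −3.176.
Balancing electrons gives Sn²⁺(aq) + 2 Cr²⁺(aq) → Sn(s) + 2 Cr³⁺(aq); thus Q = [Cr³⁺(aq)]^2 / ([Sn²⁺(aq)]·[Cr²⁺(aq)]^2).
Isolating [Sn²⁺(aq)] in Q = 10^{−3.176} yields log [Sn²⁺(aq)] = 0.202, i.e. 1.6 M.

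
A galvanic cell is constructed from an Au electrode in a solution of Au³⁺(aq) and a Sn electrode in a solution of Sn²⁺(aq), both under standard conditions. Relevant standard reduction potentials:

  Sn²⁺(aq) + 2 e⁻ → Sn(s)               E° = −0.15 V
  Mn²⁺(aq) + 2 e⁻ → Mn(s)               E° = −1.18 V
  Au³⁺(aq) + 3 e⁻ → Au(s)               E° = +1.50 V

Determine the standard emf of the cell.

The Au³⁺/Au couple has the higher E°, so Au ion is reduced (cathode) and Sn is oxidized (anode).
E°cell = E°(cathode) − E°(anode) = +1.50 − (−0.15) = +1.65 V.

+1.65 V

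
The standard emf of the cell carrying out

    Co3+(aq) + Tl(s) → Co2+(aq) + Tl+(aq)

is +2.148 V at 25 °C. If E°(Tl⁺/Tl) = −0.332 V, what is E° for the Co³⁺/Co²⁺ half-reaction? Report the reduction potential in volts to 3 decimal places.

+1.816 V

In the reaction as written the Co³⁺/Co²⁺ couple is reduced (cathode) and Tl⁺/Tl is oxidized (anode), so E°cell = E°(Co³⁺/Co²⁺) − E°(Tl⁺/Tl).
E°(Co³⁺/Co²⁺) = E°cell + E°(anode) = +2.148 + (−0.332) = +1.816 V.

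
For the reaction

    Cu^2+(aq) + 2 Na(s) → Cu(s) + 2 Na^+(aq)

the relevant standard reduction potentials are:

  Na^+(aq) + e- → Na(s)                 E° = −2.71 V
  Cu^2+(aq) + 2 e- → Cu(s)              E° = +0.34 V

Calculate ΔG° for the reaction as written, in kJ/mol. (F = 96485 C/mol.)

−589 kJ/mol

In the reaction as written Cu^2+(aq) is reduced, so the Cu²⁺/Cu couple is the cathode and Na⁺/Na is the anode.
E°cell = +0.34 − (−2.71) = +3.05 V; balancing electrons gives n = 2.
ΔG° = −nFE°cell = −(2)(96485)(+3.05) J/mol = −589 kJ/mol.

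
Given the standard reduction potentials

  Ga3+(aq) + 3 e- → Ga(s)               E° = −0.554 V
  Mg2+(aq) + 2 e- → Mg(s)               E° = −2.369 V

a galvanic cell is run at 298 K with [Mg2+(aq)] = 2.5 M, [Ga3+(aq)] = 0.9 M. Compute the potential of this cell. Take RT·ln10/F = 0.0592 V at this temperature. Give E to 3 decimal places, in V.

+1.802 V

Since E°(Ga³⁺/Ga) > E°(Mg²⁺/Mg), Ga³⁺/Ga serves as the cathode.
The standard potential is −0.554 − (−2.369) = +1.815 V and the balanced reaction transfers n = 6 electrons.
The balanced reaction is 2 Ga3+(aq) + 3 Mg(s) → 2 Ga(s) + 3 Mg2+(aq), so Q = [Mg2+(aq)]^3 / [Ga3+(aq)]^2 = 19.3 and log Q = 1.285.
By the Nernst equation, E = +1.815 − (0.0592/6)·(1.285) = +1.802 V.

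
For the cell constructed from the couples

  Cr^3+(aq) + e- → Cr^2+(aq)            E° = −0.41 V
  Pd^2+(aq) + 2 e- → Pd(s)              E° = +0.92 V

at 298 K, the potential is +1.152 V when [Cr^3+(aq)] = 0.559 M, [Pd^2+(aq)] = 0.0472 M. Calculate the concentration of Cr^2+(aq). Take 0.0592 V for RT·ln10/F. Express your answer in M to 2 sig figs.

0.0025 M

Pd²⁺/Pd is the cathode (higher E°); E°cell = +0.92 − (−0.41) = +1.33 V with n = 2.
Since E = E° − (0.0592/n)·log Q, log Q = n(E° − E)/0.0592 = 6.014.
Balancing electrons gives Pd^2+(aq) + 2 Cr^2+(aq) → Pd(s) + 2 Cr^3+(aq); thus Q = [Cr^3+(aq)]^2 / ([Pd^2+(aq)]·[Cr^2+(aq)]^2).
Solving for the unknown gives log [Cr^2+(aq)] = −2.597, so [Cr^2+(aq)] ≈ 0.0025 M.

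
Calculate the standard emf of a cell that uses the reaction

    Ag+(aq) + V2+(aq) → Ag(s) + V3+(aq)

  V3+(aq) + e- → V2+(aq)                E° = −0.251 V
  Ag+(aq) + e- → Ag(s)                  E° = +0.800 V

+1.051 V

In the reaction as written, Ag+(aq) is reduced (cathode) and V3+(aq) is produced by oxidation at the anode.
E°cell = E°(cathode) − E°(anode) = +0.800 − (−0.251) = +1.051 V.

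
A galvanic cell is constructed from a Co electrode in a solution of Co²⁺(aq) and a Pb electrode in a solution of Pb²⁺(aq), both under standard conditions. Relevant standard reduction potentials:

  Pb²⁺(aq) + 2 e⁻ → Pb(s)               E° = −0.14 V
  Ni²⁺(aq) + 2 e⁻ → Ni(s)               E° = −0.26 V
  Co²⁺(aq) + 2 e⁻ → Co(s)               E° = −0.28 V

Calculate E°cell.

+0.14 V

Of the two couples in this cell, the one with the more positive reduction potential is reduced at the cathode: here that is Pb²⁺/Pb (−0.14 V); Co²⁺/Co (−0.28 V) is the anode.
E°cell = E°(cathode) − E°(anode) = −0.14 − (−0.28) = +0.14 V.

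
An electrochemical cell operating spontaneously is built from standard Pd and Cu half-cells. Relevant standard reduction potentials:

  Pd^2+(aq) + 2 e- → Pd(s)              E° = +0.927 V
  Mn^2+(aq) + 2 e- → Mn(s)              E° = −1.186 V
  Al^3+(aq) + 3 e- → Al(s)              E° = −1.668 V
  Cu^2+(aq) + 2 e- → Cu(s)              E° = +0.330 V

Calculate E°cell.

Of the two couples in this cell, the one with the more positive reduction potential is reduced at the cathode: here that is Pd²⁺/Pd (+0.927 V); Cu²⁺/Cu (+0.330 V) is the anode.
E°cell = E°(cathode) − E°(anode) = +0.927 − (+0.330) = +0.597 V.

+0.597 V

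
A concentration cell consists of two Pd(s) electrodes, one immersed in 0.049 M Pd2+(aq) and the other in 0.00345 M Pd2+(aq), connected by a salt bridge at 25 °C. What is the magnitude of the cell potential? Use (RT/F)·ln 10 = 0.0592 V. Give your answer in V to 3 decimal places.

0.034 V

For a concentration cell E°cell = 0, since both electrodes use the same couple.
The compartment with the higher Pd2+(aq) concentration (0.049 M) acts as the cathode; ions are reduced there and produced at the dilute (0.00345 M) anode.
With n = 2, Ecell = −(0.0592/2)·log([dilute]/[conc]) = −(0.0592/2)·log(0.00345/0.049) = +0.034 V.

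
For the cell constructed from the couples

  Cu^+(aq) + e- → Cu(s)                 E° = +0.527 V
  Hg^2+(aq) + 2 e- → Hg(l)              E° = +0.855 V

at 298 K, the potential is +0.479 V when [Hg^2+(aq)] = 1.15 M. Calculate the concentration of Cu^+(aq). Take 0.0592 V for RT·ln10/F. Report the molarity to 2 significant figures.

0.0030 M

With Hg²⁺/Hg at the cathode and Cu⁺/Cu at the anode, E°cell = +0.855 − (+0.527) = +0.328 V (n = 2).
Since E = E° − (0.0592/n)·log Q, log Q = n(E° − E)/0.0592 = −5.101.
The balanced reaction is Hg^2+(aq) + 2 Cu(s) → Hg(l) + 2 Cu^+(aq), so Q = [Cu^+(aq)]^2 / [Hg^2+(aq)].
Substituting the known concentrations and solving, log [Cu^+(aq)] = −2.520 and [Cu^+(aq)] = 0.0030 M.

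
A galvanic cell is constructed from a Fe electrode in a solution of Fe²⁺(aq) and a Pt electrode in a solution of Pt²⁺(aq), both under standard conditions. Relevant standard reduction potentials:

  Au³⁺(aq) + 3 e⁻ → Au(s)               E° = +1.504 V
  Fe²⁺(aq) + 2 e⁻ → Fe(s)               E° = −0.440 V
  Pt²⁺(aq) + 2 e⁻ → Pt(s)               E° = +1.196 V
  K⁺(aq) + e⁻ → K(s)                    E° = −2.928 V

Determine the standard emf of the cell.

The Pt²⁺/Pt couple has the higher E°, so Pt ion is reduced (cathode) and Fe is oxidized (anode).
E°cell = E°(cathode) − E°(anode) = +1.196 − (−0.440) = +1.636 V.

+1.636 V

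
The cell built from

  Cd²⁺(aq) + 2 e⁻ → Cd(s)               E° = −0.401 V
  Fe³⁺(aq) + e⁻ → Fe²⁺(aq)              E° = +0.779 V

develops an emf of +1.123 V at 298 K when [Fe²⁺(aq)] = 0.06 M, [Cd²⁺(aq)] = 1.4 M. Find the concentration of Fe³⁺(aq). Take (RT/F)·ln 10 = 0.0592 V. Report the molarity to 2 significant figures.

0.0077 M

The Fe³⁺/Fe²⁺ couple has the larger reduction potential, so it is the cathode: E°cell = +0.779 − (−0.401) = +1.180 V and n = 2.
Since E = E° − (0.0592/n)·log Q, log Q = n(E° − E)/0.0592 = 1.926.
Balancing electrons gives 2 Fe³⁺(aq) + Cd(s) → 2 Fe²⁺(aq) + Cd²⁺(aq); thus Q = ([Fe²⁺(aq)]^2·[Cd²⁺(aq)]) / [Fe³⁺(aq)]^2.
Isolating [Fe³⁺(aq)] in Q = 10^{1.926} yields log [Fe³⁺(aq)] = −2.112, i.e. 0.0077 M.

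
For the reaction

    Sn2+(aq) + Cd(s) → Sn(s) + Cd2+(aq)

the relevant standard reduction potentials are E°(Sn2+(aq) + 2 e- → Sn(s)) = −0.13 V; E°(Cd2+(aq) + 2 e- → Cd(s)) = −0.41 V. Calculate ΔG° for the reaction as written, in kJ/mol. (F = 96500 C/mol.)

In the reaction as written Sn2+(aq) is reduced, so the Sn²⁺/Sn couple is the cathode and Cd²⁺/Cd is the anode.
E°cell = −0.13 − (−0.41) = +0.28 V; balancing electrons gives n = 2.
ΔG° = −nFE°cell = −(2)(96500)(+0.28) J/mol = −54.0 kJ/mol.

−54.0 kJ/mol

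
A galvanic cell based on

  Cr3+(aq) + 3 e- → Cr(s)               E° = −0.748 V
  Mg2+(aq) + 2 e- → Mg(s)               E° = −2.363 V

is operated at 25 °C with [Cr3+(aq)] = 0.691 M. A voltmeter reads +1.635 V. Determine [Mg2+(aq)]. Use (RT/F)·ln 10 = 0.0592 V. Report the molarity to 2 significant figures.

With Cr³⁺/Cr at the cathode and Mg²⁺/Mg at the anode, E°cell = −0.748 − (−2.363) = +1.615 V (n = 6).
Since E = E° − (0.0592/n)·log Q, log Q = n(E° − E)/0.0592 = −2.027.
For 2 Cr3+(aq) + 3 Mg(s) → 2 Cr(s) + 3 Mg2+(aq), the reaction quotient is Q = [Mg2+(aq)]^3 / [Cr3+(aq)]^2.
Substituting the known concentrations and solving, log [Mg2+(aq)] = −0.783 and [Mg2+(aq)] = 0.16 M.

0.16 M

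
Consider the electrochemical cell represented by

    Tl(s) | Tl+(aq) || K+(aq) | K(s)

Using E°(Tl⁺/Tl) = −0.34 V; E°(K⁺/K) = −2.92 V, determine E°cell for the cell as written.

By convention the left-hand electrode in cell notation is the anode (oxidation) and the right-hand electrode is the cathode (reduction).
E°cell = E°(right) − E°(left) = −2.92 − (−0.34) = −2.58 V.
The negative sign shows that, as written, the cell would require an external voltage to drive the reaction.

−2.58 V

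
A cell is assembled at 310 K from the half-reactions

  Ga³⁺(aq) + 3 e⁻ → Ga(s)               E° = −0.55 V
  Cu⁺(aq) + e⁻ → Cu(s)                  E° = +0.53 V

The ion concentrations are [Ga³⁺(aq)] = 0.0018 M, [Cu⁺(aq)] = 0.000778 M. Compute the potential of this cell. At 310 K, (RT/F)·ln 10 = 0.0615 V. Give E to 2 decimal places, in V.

Cu⁺/Cu is reduced (cathode, E° = +0.53 V) and Ga³⁺/Ga is oxidized (anode).
E°cell = +0.53 − (−0.55) = +1.08 V, with n = 3 electrons transferred.
For the overall reaction 3 Cu⁺(aq) + Ga(s) → 3 Cu(s) + Ga³⁺(aq), Q = [Ga³⁺(aq)] / [Cu⁺(aq)]^3 = 3.82×10^6, giving log Q = 6.582.
E = E° − (0.0615/n)·log Q = +1.08 − (0.0615/3)(6.582) = +0.95 V.

+0.95 V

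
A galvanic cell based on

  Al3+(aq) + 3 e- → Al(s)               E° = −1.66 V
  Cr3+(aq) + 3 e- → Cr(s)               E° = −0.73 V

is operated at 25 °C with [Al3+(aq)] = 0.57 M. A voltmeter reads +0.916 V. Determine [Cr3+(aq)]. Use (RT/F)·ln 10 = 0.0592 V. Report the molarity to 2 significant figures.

With Cr³⁺/Cr at the cathode and Al³⁺/Al at the anode, E°cell = −0.73 − (−1.66) = +0.93 V (n = 3).
Rearranging E = E° − (0.0592/n)·log Q gives log Q = 3(+0.93 − (+0.916))/0.0592 = 0.709.
The balanced reaction is Cr3+(aq) + Al(s) → Cr(s) + Al3+(aq), so Q = [Al3+(aq)] / [Cr3+(aq)].
Solving for the unknown gives log [Cr3+(aq)] = −0.953, so [Cr3+(aq)] ≈ 0.11 M.

0.11 M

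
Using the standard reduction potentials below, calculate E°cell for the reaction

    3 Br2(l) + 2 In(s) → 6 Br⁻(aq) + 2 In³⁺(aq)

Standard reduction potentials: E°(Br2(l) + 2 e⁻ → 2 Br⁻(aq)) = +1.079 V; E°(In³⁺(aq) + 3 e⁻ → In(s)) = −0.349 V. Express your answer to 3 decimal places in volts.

Br2(l) gains electrons, so the Br₂/Br⁻ couple is the cathode; the In³⁺/In couple is the anode.
E°cell = E°(cathode) − E°(anode) = +1.079 − (−0.349) = +1.428 V.
The positive value indicates the reaction is spontaneous as written.

+1.428 V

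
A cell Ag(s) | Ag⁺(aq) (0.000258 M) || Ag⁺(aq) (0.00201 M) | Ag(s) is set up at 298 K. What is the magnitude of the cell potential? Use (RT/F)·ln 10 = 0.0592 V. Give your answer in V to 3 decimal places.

For a concentration cell E°cell = 0, since both electrodes use the same couple.
The compartment with the higher Ag⁺(aq) concentration (0.00201 M) acts as the cathode; ions are reduced there and produced at the dilute (0.000258 M) anode.
With n = 1, Ecell = −(0.0592/1)·log([dilute]/[conc]) = −(0.0592/1)·log(0.000258/0.00201) = +0.053 V.

0.053 V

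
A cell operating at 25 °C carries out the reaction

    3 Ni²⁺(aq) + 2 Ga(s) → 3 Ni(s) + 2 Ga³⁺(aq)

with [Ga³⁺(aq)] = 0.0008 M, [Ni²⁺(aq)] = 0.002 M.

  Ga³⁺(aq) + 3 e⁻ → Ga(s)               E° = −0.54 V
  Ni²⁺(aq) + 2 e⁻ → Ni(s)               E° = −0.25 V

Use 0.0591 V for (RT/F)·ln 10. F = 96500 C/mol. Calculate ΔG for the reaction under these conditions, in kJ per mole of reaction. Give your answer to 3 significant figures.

−157 kJ/mol

E°cell = −0.25 − (−0.54) = +0.29 V; the balanced reaction transfers n = 6 electrons.
The reaction quotient is [Ga³⁺(aq)]^2 / [Ni²⁺(aq)]^3 = 80; by Nernst, E = +0.29 − (0.0591/6)(1.903) = +0.2713 V.
Finally ΔG = −nFE = −(6)(96500 C/mol)(+0.2713 V) = −157 kJ/mol.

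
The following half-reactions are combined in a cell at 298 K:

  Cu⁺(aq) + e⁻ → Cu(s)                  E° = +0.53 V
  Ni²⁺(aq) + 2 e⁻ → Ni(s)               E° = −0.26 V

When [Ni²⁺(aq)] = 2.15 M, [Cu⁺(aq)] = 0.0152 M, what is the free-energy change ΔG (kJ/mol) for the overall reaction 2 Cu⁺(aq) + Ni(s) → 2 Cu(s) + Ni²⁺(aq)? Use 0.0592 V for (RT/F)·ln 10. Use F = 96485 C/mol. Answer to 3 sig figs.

With Cu⁺/Cu reduced at the cathode, E°cell = +0.53 − (−0.26) = +0.79 V and n = 2.
Here Q = [Ni²⁺(aq)] / [Cu⁺(aq)]^2 = 9.31×10^3 (log Q = 3.969), giving E = +0.79 − (0.0592/2)·(3.969) = +0.6725 V.
Then ΔG = −nFE = −2 × 96485 × +0.6725 J/mol = −130 kJ/mol.

−130 kJ/mol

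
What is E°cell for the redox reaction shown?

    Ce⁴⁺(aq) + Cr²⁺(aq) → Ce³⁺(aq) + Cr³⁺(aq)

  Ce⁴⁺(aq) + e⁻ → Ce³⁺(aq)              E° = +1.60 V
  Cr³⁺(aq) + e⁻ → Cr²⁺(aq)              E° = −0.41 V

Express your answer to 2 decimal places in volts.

Ce⁴⁺(aq) gains electrons, so the Ce⁴⁺/Ce³⁺ couple is the cathode; the Cr³⁺/Cr²⁺ couple is the anode.
E°cell = E°(cathode) − E°(anode) = +1.60 − (−0.41) = +2.01 V.

+2.01 V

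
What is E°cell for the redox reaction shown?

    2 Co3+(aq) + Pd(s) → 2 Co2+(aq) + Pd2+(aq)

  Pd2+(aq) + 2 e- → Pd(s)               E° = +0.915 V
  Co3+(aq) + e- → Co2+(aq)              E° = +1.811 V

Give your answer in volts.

+0.896 V

In the reaction as written, Co3+(aq) is reduced (cathode) and Pd2+(aq) is produced by oxidation at the anode.
E°cell = E°(cathode) − E°(anode) = +1.811 − (+0.915) = +0.896 V.
The positive value indicates the reaction is spontaneous as written.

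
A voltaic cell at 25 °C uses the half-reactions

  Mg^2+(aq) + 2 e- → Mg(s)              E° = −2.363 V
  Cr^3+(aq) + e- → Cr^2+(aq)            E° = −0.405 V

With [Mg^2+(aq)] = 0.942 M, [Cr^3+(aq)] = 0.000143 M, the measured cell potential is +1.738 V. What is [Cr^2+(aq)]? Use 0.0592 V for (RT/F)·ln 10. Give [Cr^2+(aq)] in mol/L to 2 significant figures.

Cr³⁺/Cr²⁺ is the cathode (higher E°); E°cell = −0.405 − (−2.363) = +1.958 V with n = 2.
From the Nernst equation, log Q = n(E° − E)/0.0592 = 2·(+1.958 − (+1.738))/0.0592 = 7.432.
For 2 Cr^3+(aq) + Mg(s) → 2 Cr^2+(aq) + Mg^2+(aq), the reaction quotient is Q = ([Cr^2+(aq)]^2·[Mg^2+(aq)]) / [Cr^3+(aq)]^2.
Solving for the unknown gives log [Cr^2+(aq)] = −0.116, so [Cr^2+(aq)] ≈ 0.77 M.

0.77 M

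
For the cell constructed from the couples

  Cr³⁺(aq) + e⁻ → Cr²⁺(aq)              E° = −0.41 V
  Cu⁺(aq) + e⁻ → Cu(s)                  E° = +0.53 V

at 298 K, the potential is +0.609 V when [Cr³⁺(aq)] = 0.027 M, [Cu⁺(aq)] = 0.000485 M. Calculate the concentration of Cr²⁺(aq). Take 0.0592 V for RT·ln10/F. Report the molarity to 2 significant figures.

0.00014 M

With Cu⁺/Cu at the cathode and Cr³⁺/Cr²⁺ at the anode, E°cell = +0.53 − (−0.41) = +0.94 V (n = 1).
Rearranging E = E° − (0.0592/n)·log Q gives log Q = 1(+0.94 − (+0.609))/0.0592 = 5.591.
Balancing electrons gives Cu⁺(aq) + Cr²⁺(aq) → Cu(s) + Cr³⁺(aq); thus Q = [Cr³⁺(aq)] / ([Cu⁺(aq)]·[Cr²⁺(aq)]).
Isolating [Cr²⁺(aq)] in Q = 10^{5.591} yields log [Cr²⁺(aq)] = −3.845, i.e. 0.00014 M.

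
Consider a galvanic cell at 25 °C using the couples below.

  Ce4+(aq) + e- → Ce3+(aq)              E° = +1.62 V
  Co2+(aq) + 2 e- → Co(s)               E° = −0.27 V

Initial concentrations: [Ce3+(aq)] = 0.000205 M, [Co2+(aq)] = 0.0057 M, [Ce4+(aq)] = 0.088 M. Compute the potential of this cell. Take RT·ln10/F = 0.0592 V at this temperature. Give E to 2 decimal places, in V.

+2.11 V

The Ce⁴⁺/Ce³⁺ couple has the more positive E°, so it is the cathode; Co²⁺/Co is the anode.
E°cell = +1.62 − (−0.27) = +1.89 V, with n = 2 electrons transferred.
For the overall reaction 2 Ce4+(aq) + Co(s) → 2 Ce3+(aq) + Co2+(aq), Q = ([Ce3+(aq)]^2·[Co2+(aq)]) / [Ce4+(aq)]^2 = 3.09×10^−8, giving log Q = −7.510.
Applying E = E° − (RT ln10/nF)·log Q gives +1.89 − (0.0592/2)(−7.510) = +2.11 V.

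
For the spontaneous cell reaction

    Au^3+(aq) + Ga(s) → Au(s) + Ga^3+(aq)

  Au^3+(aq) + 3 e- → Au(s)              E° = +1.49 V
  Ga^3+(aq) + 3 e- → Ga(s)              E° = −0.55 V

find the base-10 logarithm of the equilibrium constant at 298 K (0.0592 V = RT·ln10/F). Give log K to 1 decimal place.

log K = 103.4

The Au³⁺/Au couple is reduced (cathode); E°cell = +1.49 − (−0.55) = +2.04 V with n = 3.
At equilibrium E = 0, so log K = nE°cell / 0.0592 = (3)(+2.04) / 0.0592 = 103.4.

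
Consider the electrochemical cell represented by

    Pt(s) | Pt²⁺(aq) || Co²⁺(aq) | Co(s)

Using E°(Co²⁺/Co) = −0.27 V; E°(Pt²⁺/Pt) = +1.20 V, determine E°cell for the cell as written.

By convention the left-hand electrode in cell notation is the anode (oxidation) and the right-hand electrode is the cathode (reduction).
E°cell = E°(right) − E°(left) = −0.27 − (+1.20) = −1.47 V.
The negative sign shows that, as written, the cell would require an external voltage to drive the reaction.

−1.47 V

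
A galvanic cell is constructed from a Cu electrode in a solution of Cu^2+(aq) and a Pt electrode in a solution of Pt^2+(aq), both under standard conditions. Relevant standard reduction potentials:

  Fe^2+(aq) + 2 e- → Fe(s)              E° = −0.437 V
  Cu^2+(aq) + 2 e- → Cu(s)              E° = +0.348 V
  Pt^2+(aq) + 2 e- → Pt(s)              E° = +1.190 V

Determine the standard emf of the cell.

+0.842 V

Of the two couples in this cell, the one with the more positive reduction potential is reduced at the cathode: here that is Pt²⁺/Pt (+1.190 V); Cu²⁺/Cu (+0.348 V) is the anode.
E°cell = E°(cathode) − E°(anode) = +1.190 − (+0.348) = +0.842 V.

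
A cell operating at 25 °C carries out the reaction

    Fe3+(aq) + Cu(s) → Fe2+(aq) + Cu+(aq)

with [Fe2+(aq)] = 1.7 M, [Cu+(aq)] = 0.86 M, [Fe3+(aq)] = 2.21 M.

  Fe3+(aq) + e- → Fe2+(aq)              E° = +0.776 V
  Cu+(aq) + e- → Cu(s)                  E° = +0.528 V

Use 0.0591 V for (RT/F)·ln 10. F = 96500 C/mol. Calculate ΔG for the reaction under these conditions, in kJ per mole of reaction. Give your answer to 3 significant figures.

−25.0 kJ/mol

The standard cell potential is +0.776 − (+0.528) = +0.248 V, with n = 1 electron in the balanced equation.
Here Q = ([Fe2+(aq)]·[Cu+(aq)]) / [Fe3+(aq)] = 0.662 (log Q = −0.179), giving E = +0.248 − (0.0591/1)·(−0.179) = +0.2586 V.
ΔG = −nFE = −(1)(96500)(+0.2586) J/mol = −25.0 kJ/mol.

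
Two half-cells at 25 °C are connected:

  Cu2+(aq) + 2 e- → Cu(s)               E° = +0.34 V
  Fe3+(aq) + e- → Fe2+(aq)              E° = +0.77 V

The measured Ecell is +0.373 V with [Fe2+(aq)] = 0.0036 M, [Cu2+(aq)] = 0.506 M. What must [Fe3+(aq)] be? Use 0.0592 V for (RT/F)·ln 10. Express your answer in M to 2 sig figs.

With Fe³⁺/Fe²⁺ at the cathode and Cu²⁺/Cu at the anode, E°cell = +0.77 − (+0.34) = +0.43 V (n = 2).
Rearranging E = E° − (0.0592/n)·log Q gives log Q = 2(+0.43 − (+0.373))/0.0592 = 1.926.
For 2 Fe3+(aq) + Cu(s) → 2 Fe2+(aq) + Cu2+(aq), the reaction quotient is Q = ([Fe2+(aq)]^2·[Cu2+(aq)]) / [Fe3+(aq)]^2.
Substituting the known concentrations and solving, log [Fe3+(aq)] = −3.555 and [Fe3+(aq)] = 0.00028 M.

0.00028 M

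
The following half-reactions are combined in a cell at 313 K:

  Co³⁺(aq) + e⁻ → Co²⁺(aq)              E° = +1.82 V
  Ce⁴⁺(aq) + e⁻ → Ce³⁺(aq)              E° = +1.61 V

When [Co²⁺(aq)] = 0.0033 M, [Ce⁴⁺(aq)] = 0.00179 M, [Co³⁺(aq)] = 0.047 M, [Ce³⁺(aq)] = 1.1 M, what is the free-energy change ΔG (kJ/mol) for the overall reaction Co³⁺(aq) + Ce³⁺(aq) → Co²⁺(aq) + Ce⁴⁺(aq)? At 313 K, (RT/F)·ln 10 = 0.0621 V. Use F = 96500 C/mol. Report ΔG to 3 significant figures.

With Co³⁺/Co²⁺ reduced at the cathode, E°cell = +1.82 − (+1.61) = +0.21 V and n = 1.
Here Q = ([Co²⁺(aq)]·[Ce⁴⁺(aq)]) / ([Co³⁺(aq)]·[Ce³⁺(aq)]) = 0.000114 (log Q = −3.942), giving E = +0.21 − (0.0621/1)·(−3.942) = +0.4548 V.
Then ΔG = −nFE = −1 × 96500 × +0.4548 J/mol = −43.9 kJ/mol.

−43.9 kJ/mol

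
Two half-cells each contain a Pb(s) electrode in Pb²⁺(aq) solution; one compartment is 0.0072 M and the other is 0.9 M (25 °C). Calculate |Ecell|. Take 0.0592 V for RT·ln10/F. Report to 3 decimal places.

For a concentration cell E°cell = 0, since both electrodes use the same couple.
The compartment with the higher Pb²⁺(aq) concentration (0.9 M) acts as the cathode; ions are reduced there and produced at the dilute (0.0072 M) anode.
With n = 2, Ecell = −(0.0592/2)·log([dilute]/[conc]) = −(0.0592/2)·log(0.0072/0.9) = +0.062 V.

0.062 V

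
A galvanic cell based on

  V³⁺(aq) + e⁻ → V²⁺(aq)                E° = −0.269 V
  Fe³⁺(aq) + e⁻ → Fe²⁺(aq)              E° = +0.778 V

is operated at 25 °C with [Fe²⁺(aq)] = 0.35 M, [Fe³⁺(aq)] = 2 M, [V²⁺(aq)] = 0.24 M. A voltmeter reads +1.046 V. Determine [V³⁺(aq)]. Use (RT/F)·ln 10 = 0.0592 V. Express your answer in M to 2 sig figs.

1.4 M

Fe³⁺/Fe²⁺ is the cathode (higher E°); E°cell = +0.778 − (−0.269) = +1.047 V with n = 1.
Rearranging E = E° − (0.0592/n)·log Q gives log Q = 1(+1.047 − (+1.046))/0.0592 = 0.017.
Balancing electrons gives Fe³⁺(aq) + V²⁺(aq) → Fe²⁺(aq) + V³⁺(aq); thus Q = ([Fe²⁺(aq)]·[V³⁺(aq)]) / ([Fe³⁺(aq)]·[V²⁺(aq)]).
Isolating [V³⁺(aq)] in Q = 10^{0.017} yields log [V³⁺(aq)] = 0.154, i.e. 1.4 M.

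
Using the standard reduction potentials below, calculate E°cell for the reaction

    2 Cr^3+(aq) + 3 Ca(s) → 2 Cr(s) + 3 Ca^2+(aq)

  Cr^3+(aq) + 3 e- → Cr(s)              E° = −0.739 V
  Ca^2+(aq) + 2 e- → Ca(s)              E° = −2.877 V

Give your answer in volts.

Cr^3+(aq) gains electrons, so the Cr³⁺/Cr couple is the cathode; the Ca²⁺/Ca couple is the anode.
E°cell = E°(cathode) − E°(anode) = −0.739 − (−2.877) = +2.138 V.
The positive value indicates the reaction is spontaneous as written.

+2.138 V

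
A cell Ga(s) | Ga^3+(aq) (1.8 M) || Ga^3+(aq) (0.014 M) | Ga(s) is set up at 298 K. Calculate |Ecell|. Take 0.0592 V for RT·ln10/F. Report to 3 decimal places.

For a concentration cell E°cell = 0, since both electrodes use the same couple.
The compartment with the higher Ga^3+(aq) concentration (1.8 M) acts as the cathode; ions are reduced there and produced at the dilute (0.014 M) anode.
With n = 3, Ecell = −(0.0592/3)·log([dilute]/[conc]) = −(0.0592/3)·log(0.014/1.8) = +0.042 V.

0.042 V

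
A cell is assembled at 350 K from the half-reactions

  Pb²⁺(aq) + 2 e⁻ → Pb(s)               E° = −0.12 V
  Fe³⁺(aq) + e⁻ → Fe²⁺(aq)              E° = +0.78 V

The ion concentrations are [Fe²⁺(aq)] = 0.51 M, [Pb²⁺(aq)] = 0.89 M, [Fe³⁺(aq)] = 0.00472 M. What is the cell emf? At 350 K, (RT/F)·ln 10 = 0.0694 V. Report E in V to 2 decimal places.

The Fe³⁺/Fe²⁺ couple has the more positive E°, so it is the cathode; Pb²⁺/Pb is the anode.
E°cell = E°cat − E°an = +0.78 − (−0.12) = +0.90 V; n = 2.
Balancing gives 2 Fe³⁺(aq) + Pb(s) → 2 Fe²⁺(aq) + Pb²⁺(aq); hence Q = ([Fe²⁺(aq)]^2·[Pb²⁺(aq)]) / [Fe³⁺(aq)]^2 = 1.04×10^4 (log Q = 4.017).
Applying E = E° − (RT ln10/nF)·log Q gives +0.90 − (0.0694/2)(4.017) = +0.76 V.

+0.76 V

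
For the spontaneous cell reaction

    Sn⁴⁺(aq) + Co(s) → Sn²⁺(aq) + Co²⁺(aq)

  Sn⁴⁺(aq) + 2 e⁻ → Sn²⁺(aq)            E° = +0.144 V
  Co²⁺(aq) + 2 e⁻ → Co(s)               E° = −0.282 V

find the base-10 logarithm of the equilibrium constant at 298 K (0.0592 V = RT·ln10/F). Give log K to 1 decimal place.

log K = 14.4

The Sn⁴⁺/Sn²⁺ couple is reduced (cathode); E°cell = +0.144 − (−0.282) = +0.426 V with n = 2.
At equilibrium E = 0, so log K = nE°cell / 0.0592 = (2)(+0.426) / 0.0592 = 14.4.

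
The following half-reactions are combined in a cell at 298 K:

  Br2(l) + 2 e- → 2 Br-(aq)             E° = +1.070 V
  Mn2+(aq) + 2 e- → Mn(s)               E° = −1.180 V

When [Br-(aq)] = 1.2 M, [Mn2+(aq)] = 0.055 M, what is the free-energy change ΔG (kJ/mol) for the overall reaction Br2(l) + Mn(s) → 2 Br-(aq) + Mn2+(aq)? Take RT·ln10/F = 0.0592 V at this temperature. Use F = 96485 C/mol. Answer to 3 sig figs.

−440 kJ/mol

The standard cell potential is +1.070 − (−1.180) = +2.250 V, with n = 2 electrons in the balanced equation.
Q = [Br-(aq)]^2·[Mn2+(aq)] = 0.0792, so log Q = −1.101 and E = +2.250 − (0.0592/2)(−1.101) = +2.2826 V.
ΔG = −nFE = −(2)(96485)(+2.2826) J/mol = −440 kJ/mol.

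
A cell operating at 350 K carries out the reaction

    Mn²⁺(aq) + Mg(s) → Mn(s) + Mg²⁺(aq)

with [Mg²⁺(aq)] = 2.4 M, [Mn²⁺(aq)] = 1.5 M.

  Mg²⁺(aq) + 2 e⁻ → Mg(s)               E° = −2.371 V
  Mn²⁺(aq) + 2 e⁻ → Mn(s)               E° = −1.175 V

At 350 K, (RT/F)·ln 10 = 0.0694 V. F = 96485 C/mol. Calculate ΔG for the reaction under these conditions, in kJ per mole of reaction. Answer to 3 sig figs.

−229 kJ/mol

E°cell = −1.175 − (−2.371) = +1.196 V; the balanced reaction transfers n = 2 electrons.
Q = [Mg²⁺(aq)] / [Mn²⁺(aq)] = 1.6, so log Q = 0.204 and E = +1.196 − (0.0694/2)(0.204) = +1.1889 V.
ΔG = −nFE = −(2)(96485)(+1.1889) J/mol = −229 kJ/mol.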